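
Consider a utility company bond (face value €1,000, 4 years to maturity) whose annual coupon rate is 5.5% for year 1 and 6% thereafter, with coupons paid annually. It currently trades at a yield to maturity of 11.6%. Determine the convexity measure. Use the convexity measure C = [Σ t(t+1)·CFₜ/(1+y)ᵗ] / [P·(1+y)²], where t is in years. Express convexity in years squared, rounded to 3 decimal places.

14.200

With y = 0.116:
  t   CF        PV=CF/(1+0.116)^t    t·PV        t(t+1)·PV
  1        55.00        49.2832        49.2832          98.5663
  2        60.00        48.1751        96.3503         289.0508
  3        60.00        43.1677       129.5030         518.0121
  4     1,060.00       683.3593     2,733.4371      13,667.1853
  Σ                    823.9852     3,008.5735      14,572.8145
P = 823.9852.
Convexity = Σ t(t+1)·PV / [P·(1+y)²] = 14,572.8145 / (823.9852 × 1.245456) = 14.20024.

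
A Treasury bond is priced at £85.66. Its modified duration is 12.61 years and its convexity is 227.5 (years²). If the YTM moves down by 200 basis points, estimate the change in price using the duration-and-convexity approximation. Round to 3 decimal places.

Duration effect: -D_mod·Δy = -12.61 × (-0.02) = +0.252200
Convexity effect: ½·C·(Δy)² = 0.5 × 227.5 × (-0.02)² = +0.0455000
ΔP/P ≈ +0.252200 + 0.0455000 = +0.297700
ΔP ≈ 85.66 × (+0.297700) = +25.500982.

+£25.501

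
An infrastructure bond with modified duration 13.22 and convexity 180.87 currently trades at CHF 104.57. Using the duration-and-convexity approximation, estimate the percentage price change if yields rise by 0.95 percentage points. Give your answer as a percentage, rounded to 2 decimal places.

-11.74%

Duration effect: -D_mod·Δy = -13.22 × (+0.0095) = -0.125590
Convexity effect: ½·C·(Δy)² = 0.5 × 180.87 × (0.0095)² = +0.00816175875
ΔP/P ≈ -0.125590 + 0.00816175875 = -0.11742824125
= -11.742824125%.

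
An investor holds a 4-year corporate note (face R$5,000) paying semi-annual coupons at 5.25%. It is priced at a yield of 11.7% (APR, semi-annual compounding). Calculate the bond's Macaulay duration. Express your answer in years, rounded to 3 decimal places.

3.610 years

Periodic yield y = 0.0585. Discount each cash flow and weight by its period:
  t   CF        PV=CF/(1+0.0585)^t    t·PV
  1       131.25       123.9962       123.9962
  2       131.25       117.1433       234.2867
  3       131.25       110.6692       332.0076
  4       131.25       104.5528       418.2114
  5       131.25        98.7745       493.8727
  6       131.25        93.3156       559.8935
  7       131.25        88.1583       617.1082
  8     5,131.25     3,256.0891    26,048.7125
  Σ                  3,992.6991    28,828.0887
Price P = Σ PV = 3,992.6991.
Macaulay duration = Σ(t·PV) / P = 28,828.0887 / 3,992.6991 = 7.22020 half-year periods.
In years: 7.22020 / 2 = 3.61010 years.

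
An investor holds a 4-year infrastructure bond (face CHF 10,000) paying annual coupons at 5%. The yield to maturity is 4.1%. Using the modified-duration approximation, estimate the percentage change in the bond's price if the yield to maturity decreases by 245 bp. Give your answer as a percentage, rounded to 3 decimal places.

Periodic yield y = 0.041. Modified duration first:
  t   CF        PV=CF/(1+0.041)^t    t·PV
  1       500.00       480.3074       480.3074
  2       500.00       461.3904       922.7808
  3       500.00       443.2184     1,329.6553
  4    10,500.00     8,941.0059    35,764.0236
  Σ                 10,325.9221    38,496.7670
P = 10,325.9221; D_Mac = 3.72817 yrs; D_mod = 3.72817/(1+0.041) = 3.58133 yrs.
ΔP/P ≈ -D_mod · Δy = -3.58133 × (-0.0245) = +0.087743 = +8.7743%.

+8.774%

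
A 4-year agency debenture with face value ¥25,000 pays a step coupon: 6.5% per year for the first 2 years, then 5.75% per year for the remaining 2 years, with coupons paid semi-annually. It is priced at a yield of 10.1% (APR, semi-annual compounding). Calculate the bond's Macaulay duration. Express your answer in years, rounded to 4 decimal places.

Periodic yield y = 0.0505. Discount each cash flow and weight by its period:
  t   CF        PV=CF/(1+0.0505)^t    t·PV
  1       812.50       773.4412       773.4412
  2       812.50       736.2601     1,472.5202
  3       812.50       700.8663     2,102.5990
  4       812.50       667.1740     2,668.6962
  5       718.75       561.8205     2,809.1024
  6       718.75       534.8125     3,208.8748
  7       718.75       509.1028     3,563.7194
  8    25,718.75    17,341.2901   138,730.3206
  Σ                 21,824.7675   155,329.2738
Price P = Σ PV = 21,824.7675.
Macaulay duration = Σ(t·PV) / P = 155,329.2738 / 21,824.7675 = 7.11711 half-year periods.
In years: 7.11711 / 2 = 3.55856 years.

3.5586 years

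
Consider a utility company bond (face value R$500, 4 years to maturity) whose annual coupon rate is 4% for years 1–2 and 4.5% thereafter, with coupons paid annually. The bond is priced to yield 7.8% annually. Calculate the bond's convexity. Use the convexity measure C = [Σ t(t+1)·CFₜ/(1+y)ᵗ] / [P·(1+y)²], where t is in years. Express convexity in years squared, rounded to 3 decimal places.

15.807

With y = 0.078:
  t   CF        PV=CF/(1+0.078)^t    t·PV        t(t+1)·PV
  1        20.00        18.5529        18.5529          37.1058
  2        20.00        17.2105        34.4209         103.2628
  3        22.50        17.9608        53.8825         215.5299
  4       522.50       386.9112     1,547.6446       7,738.2231
  Σ                    440.6353     1,654.5009       8,094.1215
P = 440.6353.
Convexity = Σ t(t+1)·PV / [P·(1+y)²] = 8,094.1215 / (440.6353 × 1.162084) = 15.80713.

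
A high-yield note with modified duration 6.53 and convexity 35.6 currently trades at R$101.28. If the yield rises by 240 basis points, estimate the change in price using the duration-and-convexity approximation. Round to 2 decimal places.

Duration effect: -D_mod·Δy = -6.53 × (+0.024) = -0.156720
Convexity effect: ½·C·(Δy)² = 0.5 × 35.6 × (0.024)² = +0.0102528
ΔP/P ≈ -0.156720 + 0.0102528 = -0.1464672
ΔP ≈ 101.28 × (-0.1464672) = -14.834198016.

-R$14.83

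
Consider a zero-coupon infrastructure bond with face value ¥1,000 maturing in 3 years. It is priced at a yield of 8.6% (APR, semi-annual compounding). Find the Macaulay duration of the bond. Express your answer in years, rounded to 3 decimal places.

A zero-coupon bond has a single cash flow at maturity, so its Macaulay duration equals its maturity: 3 years.
(Equivalently: 6 semi-annual periods ÷ 2 = 3 years.)

3.000 years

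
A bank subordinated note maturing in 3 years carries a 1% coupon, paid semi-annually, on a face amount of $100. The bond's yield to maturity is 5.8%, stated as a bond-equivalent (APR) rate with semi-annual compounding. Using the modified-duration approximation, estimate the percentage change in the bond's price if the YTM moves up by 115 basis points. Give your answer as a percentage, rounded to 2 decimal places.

-3.31%

Periodic yield y = 0.029. Modified duration first:
  t   CF        PV=CF/(1+0.029)^t    t·PV
  1         0.50         0.4859         0.4859
  2         0.50         0.4722         0.9444
  3         0.50         0.4589         1.3767
  4         0.50         0.4460         1.7839
  5         0.50         0.4334         2.1670
  6       100.50        84.6591       507.9548
  Σ                     86.9555       514.7128
P = 86.9555; D_Mac = 5.91926 half-year periods = 2.95963 yrs; D_mod = 2.95963/(1+0.029) = 2.87622 yrs.
ΔP/P ≈ -D_mod · Δy = -2.87622 × (+0.0115) = -0.033077 = -3.3077%.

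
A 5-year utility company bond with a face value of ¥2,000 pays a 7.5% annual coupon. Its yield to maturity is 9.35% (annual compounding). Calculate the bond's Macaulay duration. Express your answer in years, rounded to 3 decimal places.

4.322 years

Periodic yield y = 0.0935. Discount each cash flow and weight by its year:
  t   CF        PV=CF/(1+0.0935)^t    t·PV
  1       150.00       137.1742       137.1742
  2       150.00       125.4451       250.8902
  3       150.00       114.7189       344.1566
  4       150.00       104.9098       419.6392
  5     2,150.00     1,375.1324     6,875.6621
  Σ                  1,857.3804     8,027.5224
Price P = Σ PV = 1,857.3804.
Macaulay duration = Σ(t·PV) / P = 8,027.5224 / 1,857.3804 = 4.32196 years.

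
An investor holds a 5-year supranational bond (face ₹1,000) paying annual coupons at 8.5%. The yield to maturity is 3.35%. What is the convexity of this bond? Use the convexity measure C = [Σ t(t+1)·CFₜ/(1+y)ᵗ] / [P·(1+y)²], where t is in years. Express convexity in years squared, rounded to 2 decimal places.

23.27

With y = 0.0335:
  t   CF        PV=CF/(1+0.0335)^t    t·PV        t(t+1)·PV
  1        85.00        82.2448        82.2448         164.4896
  2        85.00        79.5789       159.1578         477.4734
  3        85.00        76.9994       230.9983         923.9931
  4        85.00        74.5036       298.0142       1,490.0711
  5     1,085.00       920.1896     4,600.9481      27,605.6888
  Σ                  1,233.5163     5,371.3632      30,661.7161
P = 1,233.5163.
Convexity = Σ t(t+1)·PV / [P·(1+y)²] = 30,661.7161 / (1,233.5163 × 1.068122) = 23.27183.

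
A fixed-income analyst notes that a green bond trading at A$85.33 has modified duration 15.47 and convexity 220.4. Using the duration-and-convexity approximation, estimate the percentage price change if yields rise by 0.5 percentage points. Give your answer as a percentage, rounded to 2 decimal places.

-7.46%

Duration effect: -D_mod·Δy = -15.47 × (+0.005) = -0.077350
Convexity effect: ½·C·(Δy)² = 0.5 × 220.4 × (0.005)² = +0.0027550
ΔP/P ≈ -0.077350 + 0.0027550 = -0.074595
= -7.4595%.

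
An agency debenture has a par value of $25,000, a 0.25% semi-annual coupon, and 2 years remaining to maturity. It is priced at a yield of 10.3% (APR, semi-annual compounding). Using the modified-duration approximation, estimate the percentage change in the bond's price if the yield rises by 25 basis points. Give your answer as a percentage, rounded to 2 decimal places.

Periodic yield y = 0.0515. Modified duration first:
  t   CF        PV=CF/(1+0.0515)^t    t·PV
  1        31.25        29.7194        29.7194
  2        31.25        28.2639        56.5277
  3        31.25        26.8796        80.6387
  4    25,031.25    20,476.0146    81,904.0582
  Σ                 20,560.8774    82,070.9441
P = 20,560.8774; D_Mac = 3.99161 half-year periods = 1.99580 yrs; D_mod = 1.99580/(1+0.0515) = 1.89805 yrs.
ΔP/P ≈ -D_mod · Δy = -1.89805 × (+0.0025) = -0.004745 = -0.4745%.

-0.47%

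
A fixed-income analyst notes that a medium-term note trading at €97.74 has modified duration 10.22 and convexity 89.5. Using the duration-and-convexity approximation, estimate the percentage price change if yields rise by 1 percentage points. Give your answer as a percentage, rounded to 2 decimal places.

Duration effect: -D_mod·Δy = -10.22 × (+0.01) = -0.102200
Convexity effect: ½·C·(Δy)² = 0.5 × 89.5 × (0.01)² = +0.0044750
ΔP/P ≈ -0.102200 + 0.0044750 = -0.097725
= -9.7725%.

-9.77%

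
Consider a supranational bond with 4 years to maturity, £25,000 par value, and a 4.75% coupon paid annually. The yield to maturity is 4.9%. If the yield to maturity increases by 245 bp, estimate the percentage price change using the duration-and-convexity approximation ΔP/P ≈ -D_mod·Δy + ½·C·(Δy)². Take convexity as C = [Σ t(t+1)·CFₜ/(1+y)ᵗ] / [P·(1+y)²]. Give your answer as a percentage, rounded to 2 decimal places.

-8.23%

With y = 0.049:
  t   CF        PV=CF/(1+0.049)^t    t·PV        t(t+1)·PV
  1     1,187.50     1,132.0305     1,132.0305       2,264.0610
  2     1,187.50     1,079.1521     2,158.3041       6,474.9123
  3     1,187.50     1,028.7436     3,086.2309      12,344.9234
  4    26,187.50    21,626.7912    86,507.1649     432,535.8243
  Σ                 24,866.7174    92,883.7303     453,619.7210
P = 24,866.7174; D_Mac = 3.73526 yrs; D_mod = 3.56078 yrs; C = 16.57763.
Duration effect: -3.56078 × (+0.0245) = -0.087239
Convexity effect: 0.5 × 16.57763 × (0.0245)² = +0.0049754
ΔP/P ≈ -0.087239 + 0.0049754 = -0.082264 = -8.2264%.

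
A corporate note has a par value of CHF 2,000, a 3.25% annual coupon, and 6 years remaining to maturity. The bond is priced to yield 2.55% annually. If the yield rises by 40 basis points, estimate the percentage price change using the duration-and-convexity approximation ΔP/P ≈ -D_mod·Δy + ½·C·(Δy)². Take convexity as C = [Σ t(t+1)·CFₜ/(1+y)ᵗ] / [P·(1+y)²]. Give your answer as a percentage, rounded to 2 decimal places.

-2.14%

With y = 0.0255:
  t   CF        PV=CF/(1+0.0255)^t    t·PV        t(t+1)·PV
  1        65.00        63.3837        63.3837         126.7674
  2        65.00        61.8076       123.6152         370.8457
  3        65.00        60.2707       180.8122         723.2486
  4        65.00        58.7720       235.0881       1,175.4406
  5        65.00        57.3106       286.5531       1,719.3183
  6     2,065.00     1,775.4403    10,652.6417      74,568.4916
  Σ                  2,076.9850    11,542.0939      78,684.1123
P = 2,076.9850; D_Mac = 5.55714 yrs; D_mod = 5.41896 yrs; C = 36.02321.
Duration effect: -5.41896 × (+0.004) = -0.021676
Convexity effect: 0.5 × 36.02321 × (0.004)² = +0.0002882
ΔP/P ≈ -0.021676 + 0.0002882 = -0.021388 = -2.1388%.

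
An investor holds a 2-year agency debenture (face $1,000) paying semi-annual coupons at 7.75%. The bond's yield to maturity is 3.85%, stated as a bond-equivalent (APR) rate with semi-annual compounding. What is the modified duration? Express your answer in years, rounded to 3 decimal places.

Periodic yield y = 0.01925. First find Macaulay duration:
  t   CF        PV=CF/(1+0.01925)^t    t·PV
  1        38.75        38.0182        38.0182
  2        38.75        37.3001        74.6002
  3        38.75        36.5957       109.7870
  4     1,038.75       962.4721     3,849.8885
  Σ                  1,074.3860     4,072.2938
P = 1,074.3860; Macaulay duration = 4,072.2938 / 1,074.3860 = 3.79035 half-year periods = 1.89517 years.
Modified duration = D_Mac / (1 + y) = 1.89517 / 1.01925 = 1.85938 years.

1.859 years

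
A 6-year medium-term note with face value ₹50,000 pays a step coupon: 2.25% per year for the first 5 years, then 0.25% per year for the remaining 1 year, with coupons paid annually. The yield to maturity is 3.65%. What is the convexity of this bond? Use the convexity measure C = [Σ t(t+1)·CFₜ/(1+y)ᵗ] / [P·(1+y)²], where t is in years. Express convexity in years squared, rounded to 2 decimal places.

With y = 0.0365:
  t   CF        PV=CF/(1+0.0365)^t    t·PV        t(t+1)·PV
  1     1,125.00     1,085.3835     1,085.3835       2,170.7670
  2     1,125.00     1,047.1621     2,094.3242       6,282.9725
  3     1,125.00     1,010.2866     3,030.8599      12,123.4395
  4     1,125.00       974.7097     3,898.8389      19,494.1944
  5     1,125.00       940.3856     4,701.9282      28,211.5693
  6    50,125.00    40,423.9313   242,543.5877   1,697,805.1142
  Σ                 45,481.8589   257,354.9224   1,766,088.0569
P = 45,481.8589.
Convexity = Σ t(t+1)·PV / [P·(1+y)²] = 1,766,088.0569 / (45,481.8589 × 1.074332) = 36.14394.

36.14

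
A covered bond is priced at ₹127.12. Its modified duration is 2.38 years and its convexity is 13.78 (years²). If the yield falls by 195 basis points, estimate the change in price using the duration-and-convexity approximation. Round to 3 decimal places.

+₹6.233

Duration effect: -D_mod·Δy = -2.38 × (-0.0195) = +0.046410
Convexity effect: ½·C·(Δy)² = 0.5 × 13.78 × (-0.0195)² = +0.0026199225
ΔP/P ≈ +0.046410 + 0.0026199225 = +0.0490299225
ΔP ≈ 127.12 × (+0.0490299225) = +6.2326837482.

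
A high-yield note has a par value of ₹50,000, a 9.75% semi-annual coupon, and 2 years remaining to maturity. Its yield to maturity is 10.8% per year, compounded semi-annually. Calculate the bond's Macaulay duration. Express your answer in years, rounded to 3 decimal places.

1.863 years

Periodic yield y = 0.054. Discount each cash flow and weight by its period:
  t   CF        PV=CF/(1+0.054)^t    t·PV
  1     2,437.50     2,312.6186     2,312.6186
  2     2,437.50     2,194.1353     4,388.2706
  3     2,437.50     2,081.7223     6,245.1669
  4    52,437.50    42,489.2959   169,957.1837
  Σ                 49,077.7721   182,903.2398
Price P = Σ PV = 49,077.7721.
Macaulay duration = Σ(t·PV) / P = 182,903.2398 / 49,077.7721 = 3.72680 half-year periods.
In years: 3.72680 / 2 = 1.86340 years.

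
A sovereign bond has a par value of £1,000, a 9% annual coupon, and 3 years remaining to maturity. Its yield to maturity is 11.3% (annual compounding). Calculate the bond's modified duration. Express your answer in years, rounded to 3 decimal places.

Periodic yield y = 0.113. First find Macaulay duration:
  t   CF        PV=CF/(1+0.113)^t    t·PV
  1        90.00        80.8625        80.8625
  2        90.00        72.6528       145.3055
  3     1,090.00       790.5712     2,371.7137
  Σ                    944.0865     2,597.8818
P = 944.0865; Macaulay duration = 2,597.8818 / 944.0865 = 2.75174 years.
Modified duration = D_Mac / (1 + y) = 2.75174 / 1.113 = 2.47236 years.

2.472 years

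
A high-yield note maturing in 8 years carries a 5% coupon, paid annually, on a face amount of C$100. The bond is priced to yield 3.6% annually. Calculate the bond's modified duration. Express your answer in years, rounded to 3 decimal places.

6.611 years

Periodic yield y = 0.036. First find Macaulay duration:
  t   CF        PV=CF/(1+0.036)^t    t·PV
  1         5.00         4.8263         4.8263
  2         5.00         4.6585         9.3171
  3         5.00         4.4967        13.4900
  4         5.00         4.3404        17.3616
  5         5.00         4.1896        20.9479
  6         5.00         4.0440        24.2640
  7         5.00         3.9035        27.3243
  8       105.00        79.1246       632.9964
  Σ                    109.5835       750.5277
P = 109.5835; Macaulay duration = 750.5277 / 109.5835 = 6.84891 years.
Modified duration = D_Mac / (1 + y) = 6.84891 / 1.036 = 6.61092 years.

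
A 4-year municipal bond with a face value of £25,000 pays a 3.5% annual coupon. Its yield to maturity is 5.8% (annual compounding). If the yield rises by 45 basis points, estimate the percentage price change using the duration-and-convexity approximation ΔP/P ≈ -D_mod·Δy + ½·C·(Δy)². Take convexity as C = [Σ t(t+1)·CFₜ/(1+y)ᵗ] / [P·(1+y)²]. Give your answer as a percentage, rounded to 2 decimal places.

-1.60%

With y = 0.058:
  t   CF        PV=CF/(1+0.058)^t    t·PV        t(t+1)·PV
  1       875.00       827.0321       827.0321       1,654.0643
  2       875.00       781.6939     1,563.3878       4,690.1633
  3       875.00       738.8411     2,216.5233       8,866.0933
  4    25,875.00    20,650.8384    82,603.3535     413,016.7675
  Σ                 22,998.4055    87,210.2967     428,227.0884
P = 22,998.4055; D_Mac = 3.79201 yrs; D_mod = 3.58414 yrs; C = 16.63432.
Duration effect: -3.58414 × (+0.0045) = -0.016129
Convexity effect: 0.5 × 16.63432 × (0.0045)² = +0.0001684
ΔP/P ≈ -0.016129 + 0.0001684 = -0.015960 = -1.5960%.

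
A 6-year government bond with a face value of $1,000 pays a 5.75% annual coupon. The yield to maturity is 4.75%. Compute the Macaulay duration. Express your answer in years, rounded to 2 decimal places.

5.26 years

Periodic yield y = 0.0475. Discount each cash flow and weight by its year:
  t   CF        PV=CF/(1+0.0475)^t    t·PV
  1        57.50        54.8926        54.8926
  2        57.50        52.4034       104.8069
  3        57.50        50.0271       150.0814
  4        57.50        47.7586       191.0345
  5        57.50        45.5929       227.9647
  6     1,057.50       800.4905     4,802.9430
  Σ                  1,051.1653     5,531.7232
Price P = Σ PV = 1,051.1653.
Macaulay duration = Σ(t·PV) / P = 5,531.7232 / 1,051.1653 = 5.26247 years.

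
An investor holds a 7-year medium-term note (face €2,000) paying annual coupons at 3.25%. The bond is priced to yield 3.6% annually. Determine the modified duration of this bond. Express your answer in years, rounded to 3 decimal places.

6.143 years

Periodic yield y = 0.036. First find Macaulay duration:
  t   CF        PV=CF/(1+0.036)^t    t·PV
  1        65.00        62.7413        62.7413
  2        65.00        60.5611       121.1222
  3        65.00        58.4567       175.3700
  4        65.00        56.4254       225.7014
  5        65.00        54.4646       272.3232
  6        65.00        52.5720       315.4322
  7     2,065.00     1,612.1363    11,284.9544
  Σ                  1,957.3575    12,457.6448
P = 1,957.3575; Macaulay duration = 12,457.6448 / 1,957.3575 = 6.36452 years.
Modified duration = D_Mac / (1 + y) = 6.36452 / 1.036 = 6.14336 years.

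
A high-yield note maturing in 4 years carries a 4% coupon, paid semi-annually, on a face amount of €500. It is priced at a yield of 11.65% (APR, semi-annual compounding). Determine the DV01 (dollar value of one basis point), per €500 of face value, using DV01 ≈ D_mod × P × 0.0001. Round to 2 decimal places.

Periodic yield y = 0.05825.
  t   CF        PV=CF/(1+0.05825)^t    t·PV
  1        10.00         9.4496         9.4496
  2        10.00         8.9294        17.8588
  3        10.00         8.4379        25.3137
  4        10.00         7.9735        31.8938
  5        10.00         7.5346        37.6729
  6        10.00         7.1198        42.7191
  7        10.00         6.7279        47.0956
  8       510.00       324.2380     2,593.9043
  Σ                    380.4108     2,805.9078
P = 380.4108; D_Mac = 7.37599 half-year periods = 3.68800 yrs; D_mod = 3.48500 yrs.
DV01 ≈ 3.48500 × 380.4108 × 0.0001 = 0.132573.

€0.13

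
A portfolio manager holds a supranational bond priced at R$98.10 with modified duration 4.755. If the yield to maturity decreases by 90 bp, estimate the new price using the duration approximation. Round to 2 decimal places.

Duration approximation: ΔP/P ≈ -D_mod · Δy = -4.755 × (-0.009) = +0.042795.
New price ≈ 98.10 × (1 + 0.042795) = 102.2981895.

R$102.30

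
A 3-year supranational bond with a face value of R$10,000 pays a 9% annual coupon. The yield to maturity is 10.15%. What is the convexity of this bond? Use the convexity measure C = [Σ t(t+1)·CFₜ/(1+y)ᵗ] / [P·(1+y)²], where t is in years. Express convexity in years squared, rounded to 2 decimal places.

8.82

With y = 0.1015:
  t   CF        PV=CF/(1+0.1015)^t    t·PV        t(t+1)·PV
  1       900.00       817.0676       817.0676       1,634.1353
  2       900.00       741.7772     1,483.5545       4,450.6635
  3    10,900.00     8,155.9207    24,467.7620      97,871.0482
  Σ                  9,714.7656    26,768.3842     103,955.8469
P = 9,714.7656.
Convexity = Σ t(t+1)·PV / [P·(1+y)²] = 103,955.8469 / (9,714.7656 × 1.213302) = 8.81957.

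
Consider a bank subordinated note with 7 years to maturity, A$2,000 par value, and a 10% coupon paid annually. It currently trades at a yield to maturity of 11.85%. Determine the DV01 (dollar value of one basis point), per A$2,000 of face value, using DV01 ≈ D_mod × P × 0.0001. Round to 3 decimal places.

A$0.863

Periodic yield y = 0.1185.
  t   CF        PV=CF/(1+0.1185)^t    t·PV
  1       200.00       178.8109       178.8109
  2       200.00       159.8667       319.7334
  3       200.00       142.9296       428.7887
  4       200.00       127.7868       511.1473
  5       200.00       114.2484       571.2419
  6       200.00       102.1443       612.8657
  7     2,200.00     1,004.5482     7,031.8371
  Σ                  1,830.3348     9,654.4249
P = 1,830.3348; D_Mac = 5.27468 yrs; D_mod = 4.71585 yrs.
DV01 ≈ 4.71585 × 1,830.3348 × 0.0001 = 0.863158.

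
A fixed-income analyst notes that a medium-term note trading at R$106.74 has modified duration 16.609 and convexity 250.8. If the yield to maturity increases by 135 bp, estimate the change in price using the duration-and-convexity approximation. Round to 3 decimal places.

Duration effect: -D_mod·Δy = -16.609 × (+0.0135) = -0.2242215
Convexity effect: ½·C·(Δy)² = 0.5 × 250.8 × (0.0135)² = +0.02285415
ΔP/P ≈ -0.2242215 + 0.02285415 = -0.20136735
ΔP ≈ 106.74 × (-0.20136735) = -21.493950939.

-R$21.494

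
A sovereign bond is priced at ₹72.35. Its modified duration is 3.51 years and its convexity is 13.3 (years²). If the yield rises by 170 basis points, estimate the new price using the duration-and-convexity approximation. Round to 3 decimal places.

₹68.172

Duration effect: -D_mod·Δy = -3.51 × (+0.017) = -0.059670
Convexity effect: ½·C·(Δy)² = 0.5 × 13.3 × (0.017)² = +0.00192185
ΔP/P ≈ -0.059670 + 0.00192185 = -0.05774815
New price ≈ 72.35 × (1 - 0.05774815) = 68.1719213475.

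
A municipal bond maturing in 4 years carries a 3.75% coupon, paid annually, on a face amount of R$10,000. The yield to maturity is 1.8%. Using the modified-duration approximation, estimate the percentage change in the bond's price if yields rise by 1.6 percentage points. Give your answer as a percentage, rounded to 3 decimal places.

-5.967%

Periodic yield y = 0.018. Modified duration first:
  t   CF        PV=CF/(1+0.018)^t    t·PV
  1       375.00       368.3694       368.3694
  2       375.00       361.8559       723.7119
  3       375.00       355.4577     1,066.3731
  4    10,375.00     9,660.4419    38,641.7676
  Σ                 10,746.1249    40,800.2220
P = 10,746.1249; D_Mac = 3.79674 yrs; D_mod = 3.79674/(1+0.018) = 3.72961 yrs.
ΔP/P ≈ -D_mod · Δy = -3.72961 × (+0.016) = -0.059674 = -5.9674%.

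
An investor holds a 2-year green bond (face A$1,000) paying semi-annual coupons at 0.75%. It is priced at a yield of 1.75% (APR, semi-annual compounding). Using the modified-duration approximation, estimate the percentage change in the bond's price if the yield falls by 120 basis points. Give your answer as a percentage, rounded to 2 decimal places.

+2.37%

Periodic yield y = 0.00875. Modified duration first:
  t   CF        PV=CF/(1+0.00875)^t    t·PV
  1         3.75         3.7175         3.7175
  2         3.75         3.6852         7.3705
  3         3.75         3.6533        10.9598
  4     1,003.75       969.3740     3,877.4960
  Σ                    980.4300     3,899.5437
P = 980.4300; D_Mac = 3.97738 half-year periods = 1.98869 yrs; D_mod = 1.98869/(1+0.00875) = 1.97144 yrs.
ΔP/P ≈ -D_mod · Δy = -1.97144 × (-0.012) = +0.023657 = +2.3657%.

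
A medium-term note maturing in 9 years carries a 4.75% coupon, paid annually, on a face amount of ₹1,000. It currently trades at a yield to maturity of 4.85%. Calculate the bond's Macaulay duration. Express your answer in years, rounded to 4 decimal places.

Periodic yield y = 0.0485. Discount each cash flow and weight by its year:
  t   CF        PV=CF/(1+0.0485)^t    t·PV
  1        47.50        45.3028        45.3028
  2        47.50        43.2073        86.4145
  3        47.50        41.2086       123.6259
  4        47.50        39.3025       157.2099
  5        47.50        37.4845       187.4224
  6        47.50        35.7506       214.5034
  7        47.50        34.0969       238.6781
  8        47.50        32.5197       260.1574
  9     1,047.50       683.9717     6,155.7451
  Σ                    992.8445     7,469.0595
Price P = Σ PV = 992.8445.
Macaulay duration = Σ(t·PV) / P = 7,469.0595 / 992.8445 = 7.52289 years.

7.5229 years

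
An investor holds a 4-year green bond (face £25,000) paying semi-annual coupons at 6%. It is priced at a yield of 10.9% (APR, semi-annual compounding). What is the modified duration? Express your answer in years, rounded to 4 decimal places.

3.3894 years

Periodic yield y = 0.0545. First find Macaulay duration:
  t   CF        PV=CF/(1+0.0545)^t    t·PV
  1       750.00       711.2376       711.2376
  2       750.00       674.4785     1,348.9570
  3       750.00       639.6192     1,918.8577
  4       750.00       606.5616     2,426.2465
  5       750.00       575.2125     2,876.0627
  6       750.00       545.4837     3,272.9021
  7       750.00       517.2913     3,621.0391
  8    25,750.00    16,842.4226   134,739.3810
  Σ                 21,112.3070   150,914.6835
P = 21,112.3070; Macaulay duration = 150,914.6835 / 21,112.3070 = 7.14819 half-year periods = 3.57409 years.
Modified duration = D_Mac / (1 + y) = 3.57409 / 1.0545 = 3.38937 years.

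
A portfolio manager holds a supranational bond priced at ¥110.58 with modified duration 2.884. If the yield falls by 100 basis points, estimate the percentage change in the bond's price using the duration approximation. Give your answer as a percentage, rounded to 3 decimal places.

Duration approximation: ΔP/P ≈ -D_mod · Δy = -2.884 × (-0.01) = +0.028840.
As a percentage: +2.8840%.

+2.884%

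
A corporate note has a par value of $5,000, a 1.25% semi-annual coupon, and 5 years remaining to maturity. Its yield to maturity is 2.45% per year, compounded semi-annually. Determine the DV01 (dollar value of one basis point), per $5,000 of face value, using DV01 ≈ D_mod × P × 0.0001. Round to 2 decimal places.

Periodic yield y = 0.01225.
  t   CF        PV=CF/(1+0.01225)^t    t·PV
  1        31.25        30.8718        30.8718
  2        31.25        30.4982        60.9964
  3        31.25        30.1291        90.3874
  4        31.25        29.7645       119.0581
  5        31.25        29.4043       147.0216
  6        31.25        29.0485       174.2908
  7        31.25        28.6969       200.8785
  8        31.25        28.3497       226.7972
  9        31.25        28.0066       252.0591
  10    5,031.25     4,454.4906    44,544.9056
  Σ                  4,719.2602    45,847.2667
P = 4,719.2602; D_Mac = 9.71493 half-year periods = 4.85746 yrs; D_mod = 4.79868 yrs.
DV01 ≈ 4.79868 × 4,719.2602 × 0.0001 = 2.264622.

$2.26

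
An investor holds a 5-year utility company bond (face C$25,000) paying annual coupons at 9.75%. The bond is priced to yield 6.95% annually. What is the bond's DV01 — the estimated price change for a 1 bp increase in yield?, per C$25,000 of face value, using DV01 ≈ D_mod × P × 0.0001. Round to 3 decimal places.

Periodic yield y = 0.0695.
  t   CF        PV=CF/(1+0.0695)^t    t·PV
  1     2,437.50     2,279.1024     2,279.1024
  2     2,437.50     2,130.9980     4,261.9960
  3     2,437.50     1,992.5180     5,977.5541
  4     2,437.50     1,863.0370     7,452.1478
  5    27,437.50    19,608.3294    98,041.6468
  Σ                 27,873.9847   118,012.4471
P = 27,873.9847; D_Mac = 4.23378 yrs; D_mod = 3.95866 yrs.
DV01 ≈ 3.95866 × 27,873.9847 × 0.0001 = 11.034357.

C$11.034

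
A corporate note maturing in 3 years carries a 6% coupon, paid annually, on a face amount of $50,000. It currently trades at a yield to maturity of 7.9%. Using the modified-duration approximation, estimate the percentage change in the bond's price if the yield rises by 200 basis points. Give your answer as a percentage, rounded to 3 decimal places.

-5.243%

Periodic yield y = 0.079. Modified duration first:
  t   CF        PV=CF/(1+0.079)^t    t·PV
  1     3,000.00     2,780.3522     2,780.3522
  2     3,000.00     2,576.7861     5,153.5722
  3    53,000.00    42,190.1953   126,570.5858
  Σ                 47,547.3335   134,504.5102
P = 47,547.3335; D_Mac = 2.82885 yrs; D_mod = 2.82885/(1+0.079) = 2.62174 yrs.
ΔP/P ≈ -D_mod · Δy = -2.62174 × (+0.02) = -0.052435 = -5.2435%.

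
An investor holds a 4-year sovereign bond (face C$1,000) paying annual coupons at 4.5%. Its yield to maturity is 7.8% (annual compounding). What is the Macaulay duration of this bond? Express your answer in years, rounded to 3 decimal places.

3.732 years

Periodic yield y = 0.078. Discount each cash flow and weight by its year:
  t   CF        PV=CF/(1+0.078)^t    t·PV
  1        45.00        41.7440        41.7440
  2        45.00        38.7235        77.4471
  3        45.00        35.9216       107.7649
  4     1,045.00       773.8223     3,095.2892
  Σ                    890.2115     3,322.2452
Price P = Σ PV = 890.2115.
Macaulay duration = Σ(t·PV) / P = 3,322.2452 / 890.2115 = 3.73197 years.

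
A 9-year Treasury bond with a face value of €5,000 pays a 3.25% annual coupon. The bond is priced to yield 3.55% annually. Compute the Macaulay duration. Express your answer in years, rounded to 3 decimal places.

Periodic yield y = 0.0355. Discount each cash flow and weight by its year:
  t   CF        PV=CF/(1+0.0355)^t    t·PV
  1       162.50       156.9290       156.9290
  2       162.50       151.5490       303.0981
  3       162.50       146.3535       439.0604
  4       162.50       141.3361       565.3442
  5       162.50       136.4906       682.4532
  6       162.50       131.8113       790.8680
  7       162.50       127.2924       891.0471
  8       162.50       122.9285       983.4279
  9     5,162.50     3,771.4568    33,943.1111
  Σ                  4,886.1473    38,755.3390
Price P = Σ PV = 4,886.1473.
Macaulay duration = Σ(t·PV) / P = 38,755.3390 / 4,886.1473 = 7.93168 years.

7.932 years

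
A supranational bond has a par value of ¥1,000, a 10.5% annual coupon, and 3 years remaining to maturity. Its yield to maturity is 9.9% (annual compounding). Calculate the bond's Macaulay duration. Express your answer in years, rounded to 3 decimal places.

Periodic yield y = 0.099. Discount each cash flow and weight by its year:
  t   CF        PV=CF/(1+0.099)^t    t·PV
  1       105.00        95.5414        95.5414
  2       105.00        86.9349       173.8697
  3     1,105.00       832.4712     2,497.4135
  Σ                  1,014.9474     2,766.8246
Price P = Σ PV = 1,014.9474.
Macaulay duration = Σ(t·PV) / P = 2,766.8246 / 1,014.9474 = 2.72608 years.

2.726 years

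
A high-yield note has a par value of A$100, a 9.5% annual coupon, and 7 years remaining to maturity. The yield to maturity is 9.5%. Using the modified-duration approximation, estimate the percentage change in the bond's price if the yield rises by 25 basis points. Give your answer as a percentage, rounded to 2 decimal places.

Periodic yield y = 0.095. Modified duration first:
  t   CF        PV=CF/(1+0.095)^t    t·PV
  1         9.50         8.6758         8.6758
  2         9.50         7.9231        15.8462
  3         9.50         7.2357        21.7071
  4         9.50         6.6080        26.4318
  5         9.50         6.0347        30.1733
  6         9.50         5.5111        33.0666
  7       109.50        58.0117       406.0816
  Σ                    100.0000       541.9825
P = 100.0000; D_Mac = 5.41983 yrs; D_mod = 5.41983/(1+0.095) = 4.94961 yrs.
ΔP/P ≈ -D_mod · Δy = -4.94961 × (+0.0025) = -0.012374 = -1.2374%.

-1.24%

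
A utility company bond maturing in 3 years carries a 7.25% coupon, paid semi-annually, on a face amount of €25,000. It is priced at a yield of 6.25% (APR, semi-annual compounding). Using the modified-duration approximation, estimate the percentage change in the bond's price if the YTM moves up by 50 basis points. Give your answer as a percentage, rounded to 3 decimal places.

Periodic yield y = 0.03125. Modified duration first:
  t   CF        PV=CF/(1+0.03125)^t    t·PV
  1       906.25       878.7879       878.7879
  2       906.25       852.1579     1,704.3159
  3       906.25       826.3350     2,479.0049
  4       906.25       801.2945     3,205.1781
  5       906.25       777.0129     3,885.0643
  6    25,906.25    21,538.7643   129,232.5855
  Σ                 25,674.3524   141,384.9367
P = 25,674.3524; D_Mac = 5.50686 half-year periods = 2.75343 yrs; D_mod = 2.75343/(1+0.03125) = 2.66999 yrs.
ΔP/P ≈ -D_mod · Δy = -2.66999 × (+0.005) = -0.013350 = -1.3350%.

-1.335%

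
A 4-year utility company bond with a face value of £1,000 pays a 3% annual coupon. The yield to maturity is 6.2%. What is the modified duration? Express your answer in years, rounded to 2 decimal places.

Periodic yield y = 0.062. First find Macaulay duration:
  t   CF        PV=CF/(1+0.062)^t    t·PV
  1        30.00        28.2486        28.2486
  2        30.00        26.5994        53.1988
  3        30.00        25.0465        75.1396
  4     1,030.00       809.7280     3,238.9120
  Σ                    889.6225     3,395.4991
P = 889.6225; Macaulay duration = 3,395.4991 / 889.6225 = 3.81679 years.
Modified duration = D_Mac / (1 + y) = 3.81679 / 1.062 = 3.59396 years.

3.59 years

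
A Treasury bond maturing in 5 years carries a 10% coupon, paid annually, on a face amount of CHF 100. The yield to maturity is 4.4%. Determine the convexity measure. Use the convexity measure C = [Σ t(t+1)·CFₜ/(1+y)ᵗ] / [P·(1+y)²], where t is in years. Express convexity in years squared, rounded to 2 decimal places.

22.15

With y = 0.044:
  t   CF        PV=CF/(1+0.044)^t    t·PV        t(t+1)·PV
  1        10.00         9.5785         9.5785          19.1571
  2        10.00         9.1749        18.3497          55.0491
  3        10.00         8.7882        26.3645         105.4581
  4        10.00         8.4178        33.6712         168.3558
  5       110.00        88.6932       443.4659       2,660.7952
  Σ                    124.6525       531.4298       3,008.8152
P = 124.6525.
Convexity = Σ t(t+1)·PV / [P·(1+y)²] = 3,008.8152 / (124.6525 × 1.089936) = 22.14590.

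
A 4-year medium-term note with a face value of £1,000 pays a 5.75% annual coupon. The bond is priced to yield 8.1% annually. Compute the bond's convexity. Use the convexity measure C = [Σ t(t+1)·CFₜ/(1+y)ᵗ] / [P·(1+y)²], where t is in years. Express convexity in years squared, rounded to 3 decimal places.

15.250

With y = 0.081:
  t   CF        PV=CF/(1+0.081)^t    t·PV        t(t+1)·PV
  1        57.50        53.1915        53.1915         106.3830
  2        57.50        49.2058        98.4116         295.2349
  3        57.50        45.5188       136.5564         546.2255
  4     1,057.50       774.4219     3,097.6874      15,488.4371
  Σ                    922.3380     3,385.8469      16,436.2805
P = 922.3380.
Convexity = Σ t(t+1)·PV / [P·(1+y)²] = 16,436.2805 / (922.3380 × 1.168561) = 15.24973.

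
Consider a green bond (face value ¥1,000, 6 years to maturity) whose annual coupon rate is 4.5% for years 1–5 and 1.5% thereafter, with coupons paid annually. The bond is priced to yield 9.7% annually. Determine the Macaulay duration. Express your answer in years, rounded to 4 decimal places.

Periodic yield y = 0.097. Discount each cash flow and weight by its year:
  t   CF        PV=CF/(1+0.097)^t    t·PV
  1        45.00        41.0210        41.0210
  2        45.00        37.3938        74.7875
  3        45.00        34.0873       102.2619
  4        45.00        31.0732       124.2928
  5        45.00        28.3256       141.6281
  6     1,015.00       582.4066     3,494.4395
  Σ                    754.3074     3,978.4308
Price P = Σ PV = 754.3074.
Macaulay duration = Σ(t·PV) / P = 3,978.4308 / 754.3074 = 5.27428 years.

5.2743 years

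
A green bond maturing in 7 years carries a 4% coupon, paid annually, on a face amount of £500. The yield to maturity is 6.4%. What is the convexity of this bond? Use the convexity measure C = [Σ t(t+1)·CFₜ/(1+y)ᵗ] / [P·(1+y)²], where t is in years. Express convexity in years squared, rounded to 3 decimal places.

41.802

With y = 0.064:
  t   CF        PV=CF/(1+0.064)^t    t·PV        t(t+1)·PV
  1        20.00        18.7970        18.7970          37.5940
  2        20.00        17.6663        35.3327         105.9981
  3        20.00        16.6037        49.8111         199.2445
  4        20.00        15.6050        62.4200         312.0998
  5        20.00        14.6663        73.3317         439.9903
  6        20.00        13.7842        82.7049         578.9346
  7       520.00       336.8309     2,357.8164      18,862.5314
  Σ                    433.9535     2,680.2139      20,536.3927
P = 433.9535.
Convexity = Σ t(t+1)·PV / [P·(1+y)²] = 20,536.3927 / (433.9535 × 1.132096) = 41.80207.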